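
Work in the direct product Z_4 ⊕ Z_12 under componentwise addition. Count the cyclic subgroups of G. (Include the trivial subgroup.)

20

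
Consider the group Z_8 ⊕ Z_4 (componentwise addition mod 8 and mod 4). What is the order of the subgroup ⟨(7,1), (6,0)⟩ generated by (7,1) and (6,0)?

16

|⟨(7,1)⟩| = 8 and |⟨(6,0)⟩| = 4, so |H| is a multiple of lcm(8, 4) = 8 and divides |G| = 32.
Closing under the operation: H = {(0,0), (0,2), (1,1), (1,3), (2,0), (2,2), (3,1), (3,3), (4,0), (4,2), (5,1), (5,3), (6,0), (6,2), (7,1), (7,3)}, so |H| = 16.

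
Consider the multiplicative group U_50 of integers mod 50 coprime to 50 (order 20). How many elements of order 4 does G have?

2

The elements of order 4 are: 7, 43.
That's 2.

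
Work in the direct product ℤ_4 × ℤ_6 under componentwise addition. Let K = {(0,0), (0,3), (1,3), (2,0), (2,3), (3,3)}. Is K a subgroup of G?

Closure fails: (0,3) + (3,3) = (3,0) ∉ K. So K is not a subgroup.

No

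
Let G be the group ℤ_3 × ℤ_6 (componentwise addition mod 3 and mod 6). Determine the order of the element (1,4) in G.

The order of (1,4) in Z_3 × Z_6 is lcm(ord(1) in Z_3, ord(4) in Z_6).
ord(1) = 3 and ord(4) = 3, so |⟨(1,4)⟩| = lcm(3, 3) = 3.

3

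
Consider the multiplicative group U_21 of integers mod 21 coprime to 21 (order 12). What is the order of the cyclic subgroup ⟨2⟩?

6

Compute successive powers of 2 mod 21: 2, 4, 8, 16, 11, 1; 2^6 ≡ 1 (mod 21).
So |⟨2⟩| = 6.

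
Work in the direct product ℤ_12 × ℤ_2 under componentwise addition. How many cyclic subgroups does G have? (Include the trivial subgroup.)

12

Each element a generates a cyclic subgroup ⟨a⟩; distinct elements may generate the same one (a cyclic group of order d has φ(d) generators).
Cyclic subgroups by order — order 1: 1; order 2: 3; order 3: 1; order 4: 2; order 6: 3; order 12: 2.
Total: 12.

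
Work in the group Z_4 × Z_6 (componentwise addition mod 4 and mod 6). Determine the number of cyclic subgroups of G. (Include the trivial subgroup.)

Group the elements of G by the cyclic subgroup they generate; each cyclic subgroup of order d accounts for φ(d) elements.
Cyclic subgroups by order — order 1: 1; order 2: 3; order 3: 1; order 4: 2; order 6: 3; order 12: 2.
Total: 12.

12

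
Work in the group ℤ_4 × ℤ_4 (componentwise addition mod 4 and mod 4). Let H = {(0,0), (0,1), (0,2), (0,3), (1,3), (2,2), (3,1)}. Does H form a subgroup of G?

No

|H| = 7 does not divide |G| = 16, so by Lagrange H is not a subgroup.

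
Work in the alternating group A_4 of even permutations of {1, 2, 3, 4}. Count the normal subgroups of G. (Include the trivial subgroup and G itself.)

3

G has 10 subgroups. Checking conjugation-invariance by order — order 1: 1/1 normal; order 2: 0/3 normal; order 3: 0/4 normal; order 4: 1/1 normal; order 12: 1/1 normal.
Total normal subgroups: 3.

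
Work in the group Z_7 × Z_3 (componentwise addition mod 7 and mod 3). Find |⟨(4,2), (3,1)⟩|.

21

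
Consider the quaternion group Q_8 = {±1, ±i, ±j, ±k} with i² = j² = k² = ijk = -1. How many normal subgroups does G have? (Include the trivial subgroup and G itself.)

6

G has 6 subgroups. Checking conjugation-invariance by order — order 1: 1/1 normal; order 2: 1/1 normal; order 4: 3/3 normal; order 8: 1/1 normal.
Total normal subgroups: 6.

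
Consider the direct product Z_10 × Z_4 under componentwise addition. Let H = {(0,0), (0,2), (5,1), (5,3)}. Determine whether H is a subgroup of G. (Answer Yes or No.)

Yes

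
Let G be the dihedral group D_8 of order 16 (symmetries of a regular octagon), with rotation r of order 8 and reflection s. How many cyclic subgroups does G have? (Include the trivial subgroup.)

12

A cyclic subgroup of order d is generated by each of its φ(d) elements of order d, so the cyclic subgroups of order d number (#elements of order d)/φ(d).
Cyclic subgroups by order — order 1: 1; order 2: 9; order 4: 1; order 8: 1.
Total: 12.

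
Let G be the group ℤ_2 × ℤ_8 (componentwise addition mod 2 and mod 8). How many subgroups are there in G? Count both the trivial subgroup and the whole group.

11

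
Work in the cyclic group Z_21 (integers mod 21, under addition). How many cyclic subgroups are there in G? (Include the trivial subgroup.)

Group the elements of G by the cyclic subgroup they generate; each cyclic subgroup of order d accounts for φ(d) elements.
Cyclic subgroups by order — order 1: 1; order 3: 1; order 7: 1; order 21: 1.
Total: 4.

4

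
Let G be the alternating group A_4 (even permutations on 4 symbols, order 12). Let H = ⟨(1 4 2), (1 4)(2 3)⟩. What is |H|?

12

|⟨(1 4 2)⟩| = 3 and |⟨(1 4)(2 3)⟩| = 2, so |H| is a multiple of lcm(3, 2) = 6 and divides |G| = 12.
Closing {(1 4 2), (1 4)(2 3)} under the group operation gives all of G, so |H| = 12.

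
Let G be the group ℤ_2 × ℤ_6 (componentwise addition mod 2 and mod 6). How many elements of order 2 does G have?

3

An element (a,b) has order lcm(ord(a), ord(b)); count pairs with lcm equal to 2.
Enumerating gives 3 such elements.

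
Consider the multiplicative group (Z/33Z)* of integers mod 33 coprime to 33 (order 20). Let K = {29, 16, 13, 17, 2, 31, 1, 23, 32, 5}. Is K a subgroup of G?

No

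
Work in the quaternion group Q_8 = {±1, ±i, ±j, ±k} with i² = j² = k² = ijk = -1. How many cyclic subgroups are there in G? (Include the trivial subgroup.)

Group the elements of G by the cyclic subgroup they generate; each cyclic subgroup of order d accounts for φ(d) elements.
Cyclic subgroups by order — order 1: 1; order 2: 1; order 4: 3.
Total: 5.

5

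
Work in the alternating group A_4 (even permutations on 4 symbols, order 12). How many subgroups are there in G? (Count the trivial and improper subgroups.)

10

|G| = 12, so by Lagrange every subgroup order divides 12. Divisors: 1, 2, 3, 4, 6, 12.
Subgroups by order — order 1: 1; order 2: 3; order 3: 4; order 4: 1; order 6: 0; order 12: 1.
Total: 1 + 3 + 4 + 1 + 0 + 1 = 10.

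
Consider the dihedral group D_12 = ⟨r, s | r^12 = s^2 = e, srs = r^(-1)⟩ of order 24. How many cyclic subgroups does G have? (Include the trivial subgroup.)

18

Group the elements of G by the cyclic subgroup they generate; each cyclic subgroup of order d accounts for φ(d) elements.
Cyclic subgroups by order — order 1: 1; order 2: 13; order 3: 1; order 4: 1; order 6: 1; order 12: 1.
Total: 18.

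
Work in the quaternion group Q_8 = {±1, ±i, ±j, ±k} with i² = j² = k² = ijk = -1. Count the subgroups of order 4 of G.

|G| = 8 and 4 | 8, so subgroups of order 4 are possible by Lagrange.
The subgroups of order 4 are: {1, -1, i, -i}; {1, -1, j, -j}; {1, -1, k, -k}.
So G has 3 subgroups of order 4.

3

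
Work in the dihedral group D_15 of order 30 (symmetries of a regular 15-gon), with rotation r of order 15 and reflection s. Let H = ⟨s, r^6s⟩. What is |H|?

10

|⟨s⟩| = 2 and |⟨r^6s⟩| = 2, so |H| is a multiple of lcm(2, 2) = 2 and divides |G| = 30.
Closing under the operation: H = {e, r^3, r^6, r^9, r^12, s, r^3s, r^6s, r^9s, r^12s}, so |H| = 10.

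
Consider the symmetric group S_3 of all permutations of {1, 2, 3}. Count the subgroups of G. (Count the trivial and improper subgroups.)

6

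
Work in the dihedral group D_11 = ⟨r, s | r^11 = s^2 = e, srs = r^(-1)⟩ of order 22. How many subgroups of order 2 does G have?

|G| = 22 and 2 | 22, so subgroups of order 2 are possible by Lagrange.
The subgroups of order 2 are: {e, r^10s}; {e, r^2s}; {e, r^3s}; {e, r^4s}; … (11 in all).
So G has 11 subgroups of order 2.

11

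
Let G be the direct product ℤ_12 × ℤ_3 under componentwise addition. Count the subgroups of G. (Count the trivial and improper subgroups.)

|G| = 36, so by Lagrange every subgroup order divides 36. Divisors: 1, 2, 3, 4, 6, 9, 12, 18, 36.
Subgroups by order — order 1: 1; order 2: 1; order 3: 4; order 4: 1; order 6: 4; order 9: 1; order 12: 4; order 18: 1; order 36: 1.
Total: 1 + 1 + 4 + 1 + 4 + 1 + 4 + 1 + 1 = 18.

18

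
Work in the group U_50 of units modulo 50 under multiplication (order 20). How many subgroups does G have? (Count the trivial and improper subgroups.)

6

|G| = 20, so by Lagrange every subgroup order divides 20. Divisors: 1, 2, 4, 5, 10, 20.
Subgroups by order — order 1: 1; order 2: 1; order 4: 1; order 5: 1; order 10: 1; order 20: 1.
Total: 1 + 1 + 1 + 1 + 1 + 1 = 6.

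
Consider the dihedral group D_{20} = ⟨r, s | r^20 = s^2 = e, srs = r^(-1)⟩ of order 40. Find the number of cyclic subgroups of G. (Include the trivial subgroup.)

26

A cyclic subgroup of order d is generated by each of its φ(d) elements of order d, so the cyclic subgroups of order d number (#elements of order d)/φ(d).
Cyclic subgroups by order — order 1: 1; order 2: 21; order 4: 1; order 5: 1; order 10: 1; order 20: 1.
Total: 26.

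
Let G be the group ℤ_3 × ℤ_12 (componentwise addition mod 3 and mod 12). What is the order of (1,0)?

3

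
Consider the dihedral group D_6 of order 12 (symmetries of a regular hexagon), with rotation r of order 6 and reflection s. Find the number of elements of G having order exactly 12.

0

No element of G has order 12 (even though 12 | 12).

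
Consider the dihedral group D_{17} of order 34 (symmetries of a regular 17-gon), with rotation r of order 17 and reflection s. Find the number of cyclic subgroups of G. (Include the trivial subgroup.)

A cyclic subgroup of order d is generated by each of its φ(d) elements of order d, so the cyclic subgroups of order d number (#elements of order d)/φ(d).
Cyclic subgroups by order — order 1: 1; order 2: 17; order 17: 1.
Total: 19.

19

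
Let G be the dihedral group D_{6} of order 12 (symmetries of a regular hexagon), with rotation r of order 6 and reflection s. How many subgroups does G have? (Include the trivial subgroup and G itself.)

|G| = 12, so by Lagrange every subgroup order divides 12. Divisors: 1, 2, 3, 4, 6, 12.
Subgroups by order — order 1: 1; order 2: 7; order 3: 1; order 4: 3; order 6: 3; order 12: 1.
Total: 1 + 7 + 1 + 3 + 3 + 1 = 16.

16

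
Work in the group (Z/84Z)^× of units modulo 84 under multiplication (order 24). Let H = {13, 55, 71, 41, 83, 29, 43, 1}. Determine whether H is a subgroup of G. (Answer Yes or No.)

Yes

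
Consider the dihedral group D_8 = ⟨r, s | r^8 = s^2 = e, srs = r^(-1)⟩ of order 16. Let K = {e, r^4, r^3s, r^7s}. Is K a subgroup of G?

Yes

|K| = 4 divides |G| = 16, consistent with Lagrange.
K contains the identity, every element's inverse is in K, and K is closed under ·: it is a subgroup.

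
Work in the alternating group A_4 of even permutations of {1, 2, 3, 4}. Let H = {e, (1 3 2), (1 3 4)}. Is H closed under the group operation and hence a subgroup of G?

(1 3 2) ∈ H but its inverse (1 2 3) ∉ H, so H is not a subgroup.

No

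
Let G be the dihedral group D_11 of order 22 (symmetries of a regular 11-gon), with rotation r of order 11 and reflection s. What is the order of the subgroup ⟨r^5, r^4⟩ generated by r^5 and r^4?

11

|⟨r^5⟩| = 11 and |⟨r^4⟩| = 11, so |H| is a multiple of lcm(11, 11) = 11 and divides |G| = 22.
Closing under the operation: H = {e, r, r^2, r^3, r^4, r^5, r^6, r^7, r^8, r^9, r^10}, so |H| = 11.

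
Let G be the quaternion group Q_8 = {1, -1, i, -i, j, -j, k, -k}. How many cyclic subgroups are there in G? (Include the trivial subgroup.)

A cyclic subgroup of order d is generated by each of its φ(d) elements of order d, so the cyclic subgroups of order d number (#elements of order d)/φ(d).
Cyclic subgroups by order — order 1: 1; order 2: 1; order 4: 3.
Total: 5.

5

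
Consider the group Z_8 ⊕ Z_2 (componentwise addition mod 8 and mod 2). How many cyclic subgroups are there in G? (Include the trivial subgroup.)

Group the elements of G by the cyclic subgroup they generate; each cyclic subgroup of order d accounts for φ(d) elements.
Cyclic subgroups by order — order 1: 1; order 2: 3; order 4: 2; order 8: 2.
Total: 8.

8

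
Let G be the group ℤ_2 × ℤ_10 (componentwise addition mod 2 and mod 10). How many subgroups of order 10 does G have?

3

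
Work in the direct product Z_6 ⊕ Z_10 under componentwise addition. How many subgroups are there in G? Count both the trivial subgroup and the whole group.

|G| = 60, so by Lagrange every subgroup order divides 60. Divisors: 1, 2, 3, 4, 5, 6, 10, 12, 15, 20, 30, 60.
Subgroups by order — order 1: 1; order 2: 3; order 3: 1; order 4: 1; order 5: 1; order 6: 3; order 10: 3; order 12: 1; order 15: 1; order 20: 1; order 30: 3; order 60: 1.
Total: 1 + 3 + 1 + 1 + 1 + 3 + 3 + 1 + 1 + 1 + 3 + 1 = 20.

20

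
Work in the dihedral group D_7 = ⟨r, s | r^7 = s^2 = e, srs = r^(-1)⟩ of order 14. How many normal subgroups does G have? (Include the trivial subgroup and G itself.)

3

G has 10 subgroups. Checking conjugation-invariance by order — order 1: 1/1 normal; order 2: 0/7 normal; order 7: 1/1 normal; order 14: 1/1 normal.
Total normal subgroups: 3.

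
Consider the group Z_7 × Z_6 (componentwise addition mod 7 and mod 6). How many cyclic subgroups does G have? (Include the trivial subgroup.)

Each element a generates a cyclic subgroup ⟨a⟩; distinct elements may generate the same one (a cyclic group of order d has φ(d) generators).
Cyclic subgroups by order — order 1: 1; order 2: 1; order 3: 1; order 6: 1; order 7: 1; order 14: 1; order 21: 1; order 42: 1.
Total: 8.

8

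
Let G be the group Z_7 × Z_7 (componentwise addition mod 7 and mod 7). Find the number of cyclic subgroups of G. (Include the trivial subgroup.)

9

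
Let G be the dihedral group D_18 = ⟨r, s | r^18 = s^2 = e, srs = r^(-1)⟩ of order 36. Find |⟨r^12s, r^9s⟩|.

|⟨r^12s⟩| = 2 and |⟨r^9s⟩| = 2, so |H| is a multiple of lcm(2, 2) = 2 and divides |G| = 36.
Closing under the operation: H = {e, r^3, r^6, r^9, r^12, r^15, s, r^3s, r^6s, r^9s, r^12s, r^15s}, so |H| = 12.

12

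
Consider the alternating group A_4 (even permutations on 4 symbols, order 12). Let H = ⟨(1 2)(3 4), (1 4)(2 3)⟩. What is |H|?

4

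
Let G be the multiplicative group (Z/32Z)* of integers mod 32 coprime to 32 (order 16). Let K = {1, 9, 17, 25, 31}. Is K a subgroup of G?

|K| = 5 does not divide |G| = 16, so by Lagrange K is not a subgroup.

No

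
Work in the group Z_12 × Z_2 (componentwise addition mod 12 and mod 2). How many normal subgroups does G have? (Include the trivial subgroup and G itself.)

16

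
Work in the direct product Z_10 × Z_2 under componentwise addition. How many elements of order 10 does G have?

12

An element (a,b) has order lcm(ord(a), ord(b)); count pairs with lcm equal to 10.
Enumerating gives 12 such elements.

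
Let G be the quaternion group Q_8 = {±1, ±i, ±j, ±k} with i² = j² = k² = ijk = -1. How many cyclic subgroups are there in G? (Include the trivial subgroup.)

5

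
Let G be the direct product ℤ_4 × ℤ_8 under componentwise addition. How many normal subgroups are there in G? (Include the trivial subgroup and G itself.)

22

G is abelian, so every subgroup is normal.
G has 22 subgroups in total, hence 22 normal subgroups.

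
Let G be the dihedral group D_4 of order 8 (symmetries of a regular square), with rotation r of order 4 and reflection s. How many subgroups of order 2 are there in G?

5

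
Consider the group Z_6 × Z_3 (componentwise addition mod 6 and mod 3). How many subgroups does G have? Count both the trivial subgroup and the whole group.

|G| = 18, so by Lagrange every subgroup order divides 18. Divisors: 1, 2, 3, 6, 9, 18.
Subgroups by order — order 1: 1; order 2: 1; order 3: 4; order 6: 4; order 9: 1; order 18: 1.
Total: 1 + 1 + 4 + 4 + 1 + 1 = 12.

12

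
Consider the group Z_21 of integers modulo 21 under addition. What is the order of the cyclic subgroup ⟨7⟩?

3

In Z_21, the order of an element a is n/gcd(a, n).
gcd(7, 21) = 7, so |⟨7⟩| = 21/7 = 3.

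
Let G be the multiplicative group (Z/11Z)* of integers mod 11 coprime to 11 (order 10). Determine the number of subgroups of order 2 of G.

|G| = 10 and 2 | 10, so subgroups of order 2 are possible by Lagrange.
The subgroups of order 2 are: {1, 10}.
So G has 1 subgroup of order 2.

1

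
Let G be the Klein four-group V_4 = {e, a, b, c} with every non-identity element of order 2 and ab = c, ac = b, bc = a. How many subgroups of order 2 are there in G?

3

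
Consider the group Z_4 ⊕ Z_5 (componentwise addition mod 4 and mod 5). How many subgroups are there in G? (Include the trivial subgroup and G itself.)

6

|G| = 20, so by Lagrange every subgroup order divides 20. Divisors: 1, 2, 4, 5, 10, 20.
Subgroups by order — order 1: 1; order 2: 1; order 4: 1; order 5: 1; order 10: 1; order 20: 1.
Total: 1 + 1 + 1 + 1 + 1 + 1 = 6.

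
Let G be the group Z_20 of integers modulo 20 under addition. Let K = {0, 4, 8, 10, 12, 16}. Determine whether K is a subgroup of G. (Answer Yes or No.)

No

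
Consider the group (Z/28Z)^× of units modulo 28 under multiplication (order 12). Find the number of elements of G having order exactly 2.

The elements of order 2 are: 13, 15, 27.
That's 3.

3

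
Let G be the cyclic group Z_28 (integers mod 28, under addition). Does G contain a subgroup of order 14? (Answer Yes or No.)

14 | 28. A subgroup of order 14 is {0, 2, 4, 6, 8, 10, 12, 14, 16, 18, 20, 22, 24, 26}.

Yes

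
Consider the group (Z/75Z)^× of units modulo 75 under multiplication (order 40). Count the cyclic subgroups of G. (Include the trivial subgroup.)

12

Group the elements of G by the cyclic subgroup they generate; each cyclic subgroup of order d accounts for φ(d) elements.
Cyclic subgroups by order — order 1: 1; order 2: 3; order 4: 2; order 5: 1; order 10: 3; order 20: 2.
Total: 12.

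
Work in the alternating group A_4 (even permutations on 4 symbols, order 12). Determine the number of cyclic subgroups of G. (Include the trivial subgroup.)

A cyclic subgroup of order d is generated by each of its φ(d) elements of order d, so the cyclic subgroups of order d number (#elements of order d)/φ(d).
Cyclic subgroups by order — order 1: 1; order 2: 3; order 3: 4.
Total: 8.

8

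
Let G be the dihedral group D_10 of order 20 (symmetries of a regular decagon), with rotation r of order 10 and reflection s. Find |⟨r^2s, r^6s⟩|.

|⟨r^2s⟩| = 2 and |⟨r^6s⟩| = 2, so |H| is a multiple of lcm(2, 2) = 2 and divides |G| = 20.
Closing under the operation: H = {e, r^2, r^4, r^6, r^8, s, r^2s, r^4s, r^6s, r^8s}, so |H| = 10.

10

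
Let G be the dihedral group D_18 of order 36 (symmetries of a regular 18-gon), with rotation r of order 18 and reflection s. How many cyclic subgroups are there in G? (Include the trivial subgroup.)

A cyclic subgroup of order d is generated by each of its φ(d) elements of order d, so the cyclic subgroups of order d number (#elements of order d)/φ(d).
Cyclic subgroups by order — order 1: 1; order 2: 19; order 3: 1; order 6: 1; order 9: 1; order 18: 1.
Total: 24.

24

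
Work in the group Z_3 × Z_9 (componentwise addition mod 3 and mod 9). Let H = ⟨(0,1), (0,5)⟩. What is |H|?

9

|⟨(0,1)⟩| = 9 and |⟨(0,5)⟩| = 9, so |H| is a multiple of lcm(9, 9) = 9 and divides |G| = 27.
Closing under the operation: H = {(0,0), (0,1), (0,2), (0,3), (0,4), (0,5), (0,6), (0,7), (0,8)}, so |H| = 9.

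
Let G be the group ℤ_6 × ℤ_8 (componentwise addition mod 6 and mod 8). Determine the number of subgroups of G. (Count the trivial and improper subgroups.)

22

|G| = 48, so by Lagrange every subgroup order divides 48. Divisors: 1, 2, 3, 4, 6, 8, 12, 16, 24, 48.
Subgroups by order — order 1: 1; order 2: 3; order 3: 1; order 4: 3; order 6: 3; order 8: 3; order 12: 3; order 16: 1; order 24: 3; order 48: 1.
Total: 1 + 3 + 1 + 3 + 3 + 3 + 3 + 1 + 3 + 1 = 22.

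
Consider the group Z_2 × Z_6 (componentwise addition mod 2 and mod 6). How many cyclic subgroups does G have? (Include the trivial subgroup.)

8

A cyclic subgroup of order d is generated by each of its φ(d) elements of order d, so the cyclic subgroups of order d number (#elements of order d)/φ(d).
Cyclic subgroups by order — order 1: 1; order 2: 3; order 3: 1; order 6: 3.
Total: 8.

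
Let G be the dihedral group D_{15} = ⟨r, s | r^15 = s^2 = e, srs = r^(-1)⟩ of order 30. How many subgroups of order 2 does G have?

15

|G| = 30 and 2 | 30, so subgroups of order 2 are possible by Lagrange.
The subgroups of order 2 are: {e, r^10s}; {e, r^11s}; {e, r^12s}; {e, r^13s}; … (15 in all).
So G has 15 subgroups of order 2.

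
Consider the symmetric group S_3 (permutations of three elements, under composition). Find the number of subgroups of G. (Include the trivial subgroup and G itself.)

6

|G| = 6, so by Lagrange every subgroup order divides 6. Divisors: 1, 2, 3, 6.
Subgroups by order — order 1: 1; order 2: 3; order 3: 1; order 6: 1.
Total: 1 + 3 + 1 + 1 = 6.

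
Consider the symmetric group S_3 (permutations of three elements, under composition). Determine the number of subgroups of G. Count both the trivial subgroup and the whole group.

|G| = 6, so by Lagrange every subgroup order divides 6. Divisors: 1, 2, 3, 6.
Subgroups by order — order 1: 1; order 2: 3; order 3: 1; order 6: 1.
Total: 1 + 3 + 1 + 1 = 6.

6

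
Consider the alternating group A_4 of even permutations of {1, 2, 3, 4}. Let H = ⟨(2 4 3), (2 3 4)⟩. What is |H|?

3

|⟨(2 4 3)⟩| = 3 and |⟨(2 3 4)⟩| = 3, so |H| is a multiple of lcm(3, 3) = 3 and divides |G| = 12.
Closing under the operation: H = {e, (2 3 4), (2 4 3)}, so |H| = 3.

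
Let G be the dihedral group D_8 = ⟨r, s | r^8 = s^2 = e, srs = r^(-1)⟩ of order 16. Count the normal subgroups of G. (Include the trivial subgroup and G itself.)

G has 19 subgroups. Checking conjugation-invariance by order — order 1: 1/1 normal; order 2: 1/9 normal; order 4: 1/5 normal; order 8: 3/3 normal; order 16: 1/1 normal.
Total normal subgroups: 7.

7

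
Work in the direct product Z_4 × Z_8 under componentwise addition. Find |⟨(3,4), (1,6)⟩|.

16

|⟨(3,4)⟩| = 4 and |⟨(1,6)⟩| = 4, so |H| is a multiple of lcm(4, 4) = 4 and divides |G| = 32.
Closing under the operation: H = {(0,0), (0,2), (0,4), (0,6), (1,0), (1,2), (1,4), (1,6), (2,0), (2,2), (2,4), (2,6), (3,0), (3,2), (3,4), (3,6)}, so |H| = 16.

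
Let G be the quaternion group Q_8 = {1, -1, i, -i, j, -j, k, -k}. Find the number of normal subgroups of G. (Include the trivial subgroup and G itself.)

G has 6 subgroups. Checking conjugation-invariance by order — order 1: 1/1 normal; order 2: 1/1 normal; order 4: 3/3 normal; order 8: 1/1 normal.
Total normal subgroups: 6.

6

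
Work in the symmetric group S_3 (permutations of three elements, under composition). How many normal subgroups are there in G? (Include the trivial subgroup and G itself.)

G has 6 subgroups. Checking conjugation-invariance by order — order 1: 1/1 normal; order 2: 0/3 normal; order 3: 1/1 normal; order 6: 1/1 normal.
Total normal subgroups: 3.

3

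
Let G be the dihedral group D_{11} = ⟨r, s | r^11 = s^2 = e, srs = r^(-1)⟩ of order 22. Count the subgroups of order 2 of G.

|G| = 22 and 2 | 22, so subgroups of order 2 are possible by Lagrange.
The subgroups of order 2 are: {e, r^10s}; {e, r^2s}; {e, r^3s}; {e, r^4s}; … (11 in all).
So G has 11 subgroups of order 2.

11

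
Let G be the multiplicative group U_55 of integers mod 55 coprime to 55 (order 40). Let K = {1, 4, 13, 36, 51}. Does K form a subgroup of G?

No

51 ∈ K but its inverse 41 ∉ K, so K is not a subgroup.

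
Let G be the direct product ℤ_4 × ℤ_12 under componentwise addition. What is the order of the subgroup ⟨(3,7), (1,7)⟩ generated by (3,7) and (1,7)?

24

|⟨(3,7)⟩| = 12 and |⟨(1,7)⟩| = 12, so |H| is a multiple of lcm(12, 12) = 12 and divides |G| = 48.
Closing under the operation: H = {(0,0), (0,2), (0,4), (0,6), (0,8), (0,10), (1,1), (1,3), (1,5), (1,7), (1,9), (1,11), (2,0), (2,2), (2,4), (2,6), (2,8), (2,10), (3,1), (3,3), (3,5), (3,7), (3,9), (3,11)}, so |H| = 24.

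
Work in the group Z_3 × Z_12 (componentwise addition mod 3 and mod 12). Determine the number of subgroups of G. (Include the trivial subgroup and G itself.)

|G| = 36, so by Lagrange every subgroup order divides 36. Divisors: 1, 2, 3, 4, 6, 9, 12, 18, 36.
Subgroups by order — order 1: 1; order 2: 1; order 3: 4; order 4: 1; order 6: 4; order 9: 1; order 12: 4; order 18: 1; order 36: 1.
Total: 1 + 1 + 4 + 1 + 4 + 1 + 4 + 1 + 1 = 18.

18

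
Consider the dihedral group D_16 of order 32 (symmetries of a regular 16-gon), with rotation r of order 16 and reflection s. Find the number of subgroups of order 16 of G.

3

|G| = 32 and 16 | 32, so subgroups of order 16 are possible by Lagrange.
The subgroups of order 16 are: {e, r, r^2, r^3, r^4, r^5, r^6, r^7, r^8, r^9, r^10, r^11, r^12, r^13, r^14, r^15}; {e, r^2, r^4, r^6, r^8, r^10, r^12, r^14, s, r^2s, r^4s, r^6s, r^8s, r^10s, r^12s, r^14s}; {e, r^2, r^4, r^6, r^8, r^10, r^12, r^14, rs, r^3s, r^5s, r^7s, r^9s, r^11s, r^13s, r^15s}.
So G has 3 subgroups of order 16.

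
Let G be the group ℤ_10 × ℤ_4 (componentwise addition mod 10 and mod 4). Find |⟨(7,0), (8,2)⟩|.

20

|⟨(7,0)⟩| = 10 and |⟨(8,2)⟩| = 10, so |H| is a multiple of lcm(10, 10) = 10 and divides |G| = 40.
Closing under the operation: H = {(0,0), (0,2), (1,0), (1,2), (2,0), (2,2), (3,0), (3,2), (4,0), (4,2), (5,0), (5,2), (6,0), (6,2), (7,0), (7,2), (8,0), (8,2), (9,0), (9,2)}, so |H| = 20.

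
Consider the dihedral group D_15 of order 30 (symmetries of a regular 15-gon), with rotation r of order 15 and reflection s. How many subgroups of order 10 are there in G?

3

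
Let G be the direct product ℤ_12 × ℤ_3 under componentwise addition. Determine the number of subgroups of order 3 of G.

|G| = 36 and 3 | 36, so subgroups of order 3 are possible by Lagrange.
The subgroups of order 3 are: {(0,0), (0,1), (0,2)}; {(0,0), (4,0), (8,0)}; {(0,0), (4,1), (8,2)}; {(0,0), (4,2), (8,1)}.
So G has 4 subgroups of order 3.

4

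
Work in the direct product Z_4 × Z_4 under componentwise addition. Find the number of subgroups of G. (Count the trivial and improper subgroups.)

15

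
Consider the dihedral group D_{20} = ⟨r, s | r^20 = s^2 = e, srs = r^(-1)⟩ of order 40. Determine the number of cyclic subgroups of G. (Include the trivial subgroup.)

A cyclic subgroup of order d is generated by each of its φ(d) elements of order d, so the cyclic subgroups of order d number (#elements of order d)/φ(d).
Cyclic subgroups by order — order 1: 1; order 2: 21; order 4: 1; order 5: 1; order 10: 1; order 20: 1.
Total: 26.

26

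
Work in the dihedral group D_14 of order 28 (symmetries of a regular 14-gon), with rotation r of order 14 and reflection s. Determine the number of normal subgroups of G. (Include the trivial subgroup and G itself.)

7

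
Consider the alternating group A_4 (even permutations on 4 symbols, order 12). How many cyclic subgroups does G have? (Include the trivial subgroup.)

8

Group the elements of G by the cyclic subgroup they generate; each cyclic subgroup of order d accounts for φ(d) elements.
Cyclic subgroups by order — order 1: 1; order 2: 3; order 3: 4.
Total: 8.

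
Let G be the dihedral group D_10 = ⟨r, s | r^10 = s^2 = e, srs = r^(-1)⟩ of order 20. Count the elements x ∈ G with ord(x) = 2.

11

Enumerating element orders in G gives 11 elements of order 2.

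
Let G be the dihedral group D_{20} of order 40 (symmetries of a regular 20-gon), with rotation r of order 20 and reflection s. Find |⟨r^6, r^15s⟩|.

|⟨r^6⟩| = 10 and |⟨r^15s⟩| = 2, so |H| is a multiple of lcm(10, 2) = 10 and divides |G| = 40.
Closing under the operation: H = {e, r^2, r^4, r^6, r^8, r^10, r^12, r^14, r^16, r^18, rs, r^3s, r^5s, r^7s, r^9s, r^11s, r^13s, r^15s, r^17s, r^19s}, so |H| = 20.

20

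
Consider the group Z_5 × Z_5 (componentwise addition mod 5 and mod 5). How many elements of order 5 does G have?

24

An element (a,b) has order lcm(ord(a), ord(b)); count pairs with lcm equal to 5.
Enumerating gives 24 such elements.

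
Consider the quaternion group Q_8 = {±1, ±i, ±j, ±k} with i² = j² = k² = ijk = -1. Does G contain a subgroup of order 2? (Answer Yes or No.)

Yes

2 | 8. A subgroup of order 2 is {1, -1}.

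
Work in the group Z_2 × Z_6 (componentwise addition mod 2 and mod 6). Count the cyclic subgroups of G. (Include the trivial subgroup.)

8

Group the elements of G by the cyclic subgroup they generate; each cyclic subgroup of order d accounts for φ(d) elements.
Cyclic subgroups by order — order 1: 1; order 2: 3; order 3: 1; order 6: 3.
Total: 8.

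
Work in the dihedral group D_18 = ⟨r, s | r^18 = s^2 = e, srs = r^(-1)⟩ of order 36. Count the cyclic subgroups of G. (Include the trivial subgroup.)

24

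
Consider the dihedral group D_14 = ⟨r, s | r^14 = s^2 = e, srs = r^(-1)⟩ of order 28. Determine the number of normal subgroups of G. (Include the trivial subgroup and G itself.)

7

G has 28 subgroups. Checking conjugation-invariance by order — order 1: 1/1 normal; order 2: 1/15 normal; order 4: 0/7 normal; order 7: 1/1 normal; order 14: 3/3 normal; order 28: 1/1 normal.
Total normal subgroups: 7.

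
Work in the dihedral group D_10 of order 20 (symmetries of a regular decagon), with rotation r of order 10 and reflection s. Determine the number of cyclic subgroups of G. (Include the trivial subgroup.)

A cyclic subgroup of order d is generated by each of its φ(d) elements of order d, so the cyclic subgroups of order d number (#elements of order d)/φ(d).
Cyclic subgroups by order — order 1: 1; order 2: 11; order 5: 1; order 10: 1.
Total: 14.

14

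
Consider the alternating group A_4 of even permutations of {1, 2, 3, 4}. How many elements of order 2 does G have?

3

The elements of order 2 are: (1 2)(3 4), (1 3)(2 4), (1 4)(2 3).
That's 3.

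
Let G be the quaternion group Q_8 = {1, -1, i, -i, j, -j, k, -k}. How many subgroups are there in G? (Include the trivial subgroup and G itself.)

|G| = 8, so by Lagrange every subgroup order divides 8. Divisors: 1, 2, 4, 8.
Subgroups by order — order 1: 1; order 2: 1; order 4: 3; order 8: 1.
Total: 1 + 1 + 3 + 1 = 6.

6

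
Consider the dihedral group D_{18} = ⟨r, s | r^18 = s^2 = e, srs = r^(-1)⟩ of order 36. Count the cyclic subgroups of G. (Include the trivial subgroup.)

24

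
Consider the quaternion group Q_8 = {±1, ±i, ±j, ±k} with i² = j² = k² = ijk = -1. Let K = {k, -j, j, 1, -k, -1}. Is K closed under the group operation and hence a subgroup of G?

No

|K| = 6 does not divide |G| = 8, so by Lagrange K is not a subgroup.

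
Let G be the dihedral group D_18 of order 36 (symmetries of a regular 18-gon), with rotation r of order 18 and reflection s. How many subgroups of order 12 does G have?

|G| = 36 and 12 | 36, so subgroups of order 12 are possible by Lagrange.
The subgroups of order 12 are: {e, r^3, r^6, r^9, r^12, r^15, rs, r^4s, r^7s, r^10s, r^13s, r^16s}; {e, r^3, r^6, r^9, r^12, r^15, r^2s, r^5s, r^8s, r^11s, r^14s, r^17s}; {e, r^3, r^6, r^9, r^12, r^15, s, r^3s, r^6s, r^9s, r^12s, r^15s}.
So G has 3 subgroups of order 12.

3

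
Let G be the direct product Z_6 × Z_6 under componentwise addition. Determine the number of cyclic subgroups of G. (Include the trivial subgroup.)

Group the elements of G by the cyclic subgroup they generate; each cyclic subgroup of order d accounts for φ(d) elements.
Cyclic subgroups by order — order 1: 1; order 2: 3; order 3: 4; order 6: 12.
Total: 20.

20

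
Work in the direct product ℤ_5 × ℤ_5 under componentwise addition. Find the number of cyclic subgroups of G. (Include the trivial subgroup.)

Each element a generates a cyclic subgroup ⟨a⟩; distinct elements may generate the same one (a cyclic group of order d has φ(d) generators).
Cyclic subgroups by order — order 1: 1; order 5: 6.
Total: 7.

7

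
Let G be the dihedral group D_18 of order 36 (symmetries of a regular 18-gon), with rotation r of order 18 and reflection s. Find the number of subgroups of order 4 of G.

|G| = 36 and 4 | 36, so subgroups of order 4 are possible by Lagrange.
The subgroups of order 4 are: {e, r^9, rs, r^10s}; {e, r^9, r^2s, r^11s}; {e, r^9, r^3s, r^12s}; {e, r^9, r^4s, r^13s}; … (9 in all).
So G has 9 subgroups of order 4.

9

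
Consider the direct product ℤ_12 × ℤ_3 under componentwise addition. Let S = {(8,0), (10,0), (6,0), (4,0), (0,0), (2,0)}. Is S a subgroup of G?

Yes

|S| = 6 divides |G| = 36, consistent with Lagrange.
S contains the identity, every element's inverse is in S, and S is closed under +: it is a subgroup.
In fact S = ⟨(10,0)⟩.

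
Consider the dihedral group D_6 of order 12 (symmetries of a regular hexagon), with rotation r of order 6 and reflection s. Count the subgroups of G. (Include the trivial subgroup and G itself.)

16

|G| = 12, so by Lagrange every subgroup order divides 12. Divisors: 1, 2, 3, 4, 6, 12.
Subgroups by order — order 1: 1; order 2: 7; order 3: 1; order 4: 3; order 6: 3; order 12: 1.
Total: 1 + 7 + 1 + 3 + 3 + 1 = 16.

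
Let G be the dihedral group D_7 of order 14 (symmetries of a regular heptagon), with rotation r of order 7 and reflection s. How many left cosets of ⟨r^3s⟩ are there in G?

|⟨r^3s⟩| = 2 and |G| = 14.
By Lagrange, [G : H] = |G|/|H| = 14/2 = 7.

7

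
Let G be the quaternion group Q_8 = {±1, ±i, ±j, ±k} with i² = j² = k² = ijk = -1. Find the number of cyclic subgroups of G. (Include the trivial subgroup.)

5

A cyclic subgroup of order d is generated by each of its φ(d) elements of order d, so the cyclic subgroups of order d number (#elements of order d)/φ(d).
Cyclic subgroups by order — order 1: 1; order 2: 1; order 4: 3.
Total: 5.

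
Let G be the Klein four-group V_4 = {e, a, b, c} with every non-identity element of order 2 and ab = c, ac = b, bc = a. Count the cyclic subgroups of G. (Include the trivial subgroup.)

Each element a generates a cyclic subgroup ⟨a⟩; distinct elements may generate the same one (a cyclic group of order d has φ(d) generators).
Cyclic subgroups by order — order 1: 1; order 2: 3.
Total: 4.

4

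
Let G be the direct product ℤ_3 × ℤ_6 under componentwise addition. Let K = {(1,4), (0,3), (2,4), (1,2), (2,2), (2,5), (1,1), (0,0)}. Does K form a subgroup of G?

No

|K| = 8 does not divide |G| = 18, so by Lagrange K is not a subgroup.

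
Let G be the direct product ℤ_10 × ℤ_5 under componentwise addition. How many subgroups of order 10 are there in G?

|G| = 50 and 10 | 50, so subgroups of order 10 are possible by Lagrange.
The subgroups of order 10 are: {(0,0), (0,1), (0,2), (0,3), (0,4), (5,0), (5,1), (5,2), (5,3), (5,4)}; {(0,0), (1,0), (2,0), (3,0), (4,0), (5,0), (6,0), (7,0), (8,0), (9,0)}; {(0,0), (1,1), (2,2), (3,3), (4,4), (5,0), (6,1), (7,2), (8,3), (9,4)}; {(0,0), (1,2), (2,4), (3,1), (4,3), (5,0), (6,2), (7,4), (8,1), (9,3)}; … (6 in all).
So G has 6 subgroups of order 10.

6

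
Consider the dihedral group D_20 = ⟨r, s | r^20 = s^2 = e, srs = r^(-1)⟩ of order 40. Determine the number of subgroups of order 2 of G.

21

|G| = 40 and 2 | 40, so subgroups of order 2 are possible by Lagrange.
The subgroups of order 2 are: {e, r^10}; {e, r^10s}; {e, r^11s}; {e, r^12s}; … (21 in all).
So G has 21 subgroups of order 2.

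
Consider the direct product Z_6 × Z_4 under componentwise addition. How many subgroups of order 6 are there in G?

|G| = 24 and 6 | 24, so subgroups of order 6 are possible by Lagrange.
The subgroups of order 6 are: {(0,0), (0,2), (2,0), (2,2), (4,0), (4,2)}; {(0,0), (1,0), (2,0), (3,0), (4,0), (5,0)}; {(0,0), (1,2), (2,0), (3,2), (4,0), (5,2)}.
So G has 3 subgroups of order 6.

3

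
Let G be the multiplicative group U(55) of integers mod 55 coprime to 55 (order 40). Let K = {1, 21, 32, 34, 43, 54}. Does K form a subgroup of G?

No

|K| = 6 does not divide |G| = 40, so by Lagrange K is not a subgroup.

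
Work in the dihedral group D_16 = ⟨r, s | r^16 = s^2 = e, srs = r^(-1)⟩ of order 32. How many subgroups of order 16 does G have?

3

|G| = 32 and 16 | 32, so subgroups of order 16 are possible by Lagrange.
The subgroups of order 16 are: {e, r, r^2, r^3, r^4, r^5, r^6, r^7, r^8, r^9, r^10, r^11, r^12, r^13, r^14, r^15}; {e, r^2, r^4, r^6, r^8, r^10, r^12, r^14, s, r^2s, r^4s, r^6s, r^8s, r^10s, r^12s, r^14s}; {e, r^2, r^4, r^6, r^8, r^10, r^12, r^14, rs, r^3s, r^5s, r^7s, r^9s, r^11s, r^13s, r^15s}.
So G has 3 subgroups of order 16.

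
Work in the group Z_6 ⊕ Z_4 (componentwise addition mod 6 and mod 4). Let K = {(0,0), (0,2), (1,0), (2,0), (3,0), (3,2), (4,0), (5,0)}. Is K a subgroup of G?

Closure fails: (4,0) + (0,2) = (4,2) ∉ K. So K is not a subgroup.

No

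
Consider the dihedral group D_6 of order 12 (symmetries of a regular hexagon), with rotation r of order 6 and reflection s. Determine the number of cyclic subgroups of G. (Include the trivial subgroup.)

10

A cyclic subgroup of order d is generated by each of its φ(d) elements of order d, so the cyclic subgroups of order d number (#elements of order d)/φ(d).
Cyclic subgroups by order — order 1: 1; order 2: 7; order 3: 1; order 6: 1.
Total: 10.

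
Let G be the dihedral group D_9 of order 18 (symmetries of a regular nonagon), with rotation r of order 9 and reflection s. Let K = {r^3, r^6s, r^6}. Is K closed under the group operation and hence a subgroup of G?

The identity e ∉ K, so K is not a subgroup.

No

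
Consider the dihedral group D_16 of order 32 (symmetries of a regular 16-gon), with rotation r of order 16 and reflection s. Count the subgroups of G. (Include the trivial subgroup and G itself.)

36

|G| = 32, so by Lagrange every subgroup order divides 32. Divisors: 1, 2, 4, 8, 16, 32.
Subgroups by order — order 1: 1; order 2: 17; order 4: 9; order 8: 5; order 16: 3; order 32: 1.
Total: 1 + 17 + 9 + 5 + 3 + 1 = 36.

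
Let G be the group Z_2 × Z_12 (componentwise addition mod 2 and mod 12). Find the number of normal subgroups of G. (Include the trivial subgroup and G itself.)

G is abelian, so every subgroup is normal.
G has 16 subgroups in total, hence 16 normal subgroups.

16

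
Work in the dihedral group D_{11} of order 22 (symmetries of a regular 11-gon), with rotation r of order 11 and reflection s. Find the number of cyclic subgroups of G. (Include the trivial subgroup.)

13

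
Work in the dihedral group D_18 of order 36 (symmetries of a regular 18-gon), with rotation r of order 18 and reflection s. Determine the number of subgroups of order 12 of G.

|G| = 36 and 12 | 36, so subgroups of order 12 are possible by Lagrange.
The subgroups of order 12 are: {e, r^3, r^6, r^9, r^12, r^15, rs, r^4s, r^7s, r^10s, r^13s, r^16s}; {e, r^3, r^6, r^9, r^12, r^15, r^2s, r^5s, r^8s, r^11s, r^14s, r^17s}; {e, r^3, r^6, r^9, r^12, r^15, s, r^3s, r^6s, r^9s, r^12s, r^15s}.
So G has 3 subgroups of order 12.

3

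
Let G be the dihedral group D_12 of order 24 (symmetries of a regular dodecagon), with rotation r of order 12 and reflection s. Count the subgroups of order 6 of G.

|G| = 24 and 6 | 24, so subgroups of order 6 are possible by Lagrange.
The subgroups of order 6 are: {e, r^2, r^4, r^6, r^8, r^10}; {e, r^4, r^8, r^2s, r^6s, r^10s}; {e, r^4, r^8, r^3s, r^7s, r^11s}; {e, r^4, r^8, s, r^4s, r^8s}; … (5 in all).
So G has 5 subgroups of order 6.

5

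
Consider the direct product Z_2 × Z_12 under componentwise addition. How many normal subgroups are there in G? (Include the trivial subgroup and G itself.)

G is abelian, so every subgroup is normal.
G has 16 subgroups in total, hence 16 normal subgroups.

16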